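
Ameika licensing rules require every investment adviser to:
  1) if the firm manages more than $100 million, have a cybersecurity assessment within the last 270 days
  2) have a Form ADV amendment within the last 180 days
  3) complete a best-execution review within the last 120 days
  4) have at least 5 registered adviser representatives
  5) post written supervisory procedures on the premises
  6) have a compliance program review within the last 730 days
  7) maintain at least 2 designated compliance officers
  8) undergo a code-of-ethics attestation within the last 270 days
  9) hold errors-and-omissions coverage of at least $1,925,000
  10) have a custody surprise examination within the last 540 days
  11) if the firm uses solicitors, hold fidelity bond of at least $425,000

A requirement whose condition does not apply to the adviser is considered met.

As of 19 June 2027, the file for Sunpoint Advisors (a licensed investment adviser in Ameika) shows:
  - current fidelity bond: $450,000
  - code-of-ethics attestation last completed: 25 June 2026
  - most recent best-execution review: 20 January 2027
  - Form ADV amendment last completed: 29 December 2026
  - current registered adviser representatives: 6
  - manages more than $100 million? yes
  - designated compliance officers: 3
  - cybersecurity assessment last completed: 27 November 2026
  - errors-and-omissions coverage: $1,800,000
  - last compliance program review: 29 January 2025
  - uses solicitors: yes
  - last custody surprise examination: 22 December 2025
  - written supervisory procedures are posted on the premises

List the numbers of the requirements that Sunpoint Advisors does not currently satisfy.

1. condition 'manages more than $100 million' holds; cybersecurity assessment 204 days ago vs limit 270 → met
2. Form ADV amendment 172 days ago vs limit 180 → met
3. best-execution review 150 days ago vs limit 120 → not met
4. registered adviser representatives 6 ≥ 5 → met
5. written supervisory procedures present → met
6. compliance program review 871 days ago vs limit 730 → not met
7. designated compliance officers 3 ≥ 2 → met
8. code-of-ethics attestation 359 days ago vs limit 270 → not met
9. errors-and-omissions coverage $1,800,000 < $1,925,000 → not met
10. custody surprise examination 544 days ago vs limit 540 → not met
11. condition 'uses solicitors' holds; fidelity bond $450,000 ≥ $425,000 → met
Not met: 3, 6, 8, 9, 10

3, 6, 8, 9, 10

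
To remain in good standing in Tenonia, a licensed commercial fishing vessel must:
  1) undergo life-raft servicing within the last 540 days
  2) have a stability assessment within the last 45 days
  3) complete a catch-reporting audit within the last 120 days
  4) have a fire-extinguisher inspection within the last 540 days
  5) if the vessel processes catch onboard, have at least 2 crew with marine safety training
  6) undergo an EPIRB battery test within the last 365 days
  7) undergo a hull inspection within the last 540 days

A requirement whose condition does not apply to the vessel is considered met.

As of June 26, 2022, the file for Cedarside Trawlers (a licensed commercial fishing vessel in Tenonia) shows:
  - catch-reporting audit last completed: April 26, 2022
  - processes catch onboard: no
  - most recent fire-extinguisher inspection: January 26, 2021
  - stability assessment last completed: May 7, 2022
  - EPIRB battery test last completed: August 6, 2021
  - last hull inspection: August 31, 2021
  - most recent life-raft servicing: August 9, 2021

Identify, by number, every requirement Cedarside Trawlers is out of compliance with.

2

1. life-raft servicing 321 days ago vs limit 540 → met
2. stability assessment 50 days ago vs limit 45 → not met
3. catch-reporting audit 61 days ago vs limit 120 → met
4. fire-extinguisher inspection 516 days ago vs limit 540 → met
5. condition 'processes catch onboard' does not hold → requirement n/a → met
6. EPIRB battery test 324 days ago vs limit 365 → met
7. hull inspection 299 days ago vs limit 540 → met
Not met: 2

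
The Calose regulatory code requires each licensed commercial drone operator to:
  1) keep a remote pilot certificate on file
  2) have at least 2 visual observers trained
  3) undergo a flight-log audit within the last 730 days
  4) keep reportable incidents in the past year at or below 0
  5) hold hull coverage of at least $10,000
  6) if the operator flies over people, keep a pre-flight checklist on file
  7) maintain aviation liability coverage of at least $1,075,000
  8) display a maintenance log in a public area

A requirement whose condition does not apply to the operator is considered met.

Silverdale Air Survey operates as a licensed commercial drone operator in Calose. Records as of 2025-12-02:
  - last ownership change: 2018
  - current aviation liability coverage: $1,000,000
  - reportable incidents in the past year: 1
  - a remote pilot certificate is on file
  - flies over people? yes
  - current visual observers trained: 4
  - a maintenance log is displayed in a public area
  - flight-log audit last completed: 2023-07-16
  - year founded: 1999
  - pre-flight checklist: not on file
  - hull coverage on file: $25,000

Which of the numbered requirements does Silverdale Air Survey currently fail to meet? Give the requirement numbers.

1. remote pilot certificate present → met
2. visual observers trained 4 ≥ 2 → met
3. flight-log audit 870 days ago vs limit 730 → not met
4. reportable incidents in the past year 1 > 0 → not met
5. hull coverage $25,000 ≥ $10,000 → met
6. condition 'flies over people' holds; pre-flight checklist absent → not met
7. aviation liability coverage $1,000,000 < $1,075,000 → not met
8. maintenance log present → met
Not met: 3, 4, 6, 7

3, 4, 6, 7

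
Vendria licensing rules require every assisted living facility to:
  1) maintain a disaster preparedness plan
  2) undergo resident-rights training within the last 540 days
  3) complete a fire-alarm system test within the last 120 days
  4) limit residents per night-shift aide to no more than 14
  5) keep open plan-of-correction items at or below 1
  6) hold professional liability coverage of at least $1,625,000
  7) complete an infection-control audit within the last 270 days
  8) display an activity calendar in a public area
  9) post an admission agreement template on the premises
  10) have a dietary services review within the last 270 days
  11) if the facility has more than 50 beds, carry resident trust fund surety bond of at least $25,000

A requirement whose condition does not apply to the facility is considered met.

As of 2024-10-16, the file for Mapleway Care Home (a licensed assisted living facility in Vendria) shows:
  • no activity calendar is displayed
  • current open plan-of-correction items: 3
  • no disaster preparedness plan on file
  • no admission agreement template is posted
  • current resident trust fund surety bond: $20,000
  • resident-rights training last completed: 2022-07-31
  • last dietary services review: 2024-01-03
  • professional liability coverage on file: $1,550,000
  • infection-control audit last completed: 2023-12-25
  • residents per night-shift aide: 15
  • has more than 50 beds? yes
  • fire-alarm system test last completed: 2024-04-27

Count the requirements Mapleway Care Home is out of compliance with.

11

1. disaster preparedness plan absent → not met
2. resident-rights training 808 days ago vs limit 540 → not met
3. fire-alarm system test 172 days ago vs limit 120 → not met
4. residents per night-shift aide 15 > 14 → not met
5. open plan-of-correction items 3 > 1 → not met
6. professional liability coverage $1,550,000 < $1,625,000 → not met
7. infection-control audit 296 days ago vs limit 270 → not met
8. activity calendar absent → not met
9. admission agreement template absent → not met
10. dietary services review 287 days ago vs limit 270 → not met
11. condition 'has more than 50 beds' holds; resident trust fund surety bond $20,000 < $25,000 → not met
Not met: 11 of 11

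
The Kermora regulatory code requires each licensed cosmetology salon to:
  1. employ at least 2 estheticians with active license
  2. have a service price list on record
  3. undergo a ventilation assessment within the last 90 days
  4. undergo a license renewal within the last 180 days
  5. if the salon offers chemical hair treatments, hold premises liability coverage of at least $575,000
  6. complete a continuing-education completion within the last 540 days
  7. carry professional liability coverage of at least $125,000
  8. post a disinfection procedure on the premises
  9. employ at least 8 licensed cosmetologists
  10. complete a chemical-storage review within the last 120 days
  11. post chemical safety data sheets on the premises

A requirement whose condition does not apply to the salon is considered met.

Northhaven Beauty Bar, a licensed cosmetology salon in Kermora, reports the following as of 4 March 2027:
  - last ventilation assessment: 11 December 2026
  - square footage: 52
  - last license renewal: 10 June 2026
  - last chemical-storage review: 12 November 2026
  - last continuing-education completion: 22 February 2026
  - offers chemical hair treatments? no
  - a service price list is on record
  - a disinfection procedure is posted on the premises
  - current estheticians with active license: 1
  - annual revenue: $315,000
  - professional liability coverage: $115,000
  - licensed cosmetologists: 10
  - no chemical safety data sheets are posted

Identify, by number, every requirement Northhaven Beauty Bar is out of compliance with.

1. estheticians with active license 1 < 2 → not met
2. service price list present → met
3. ventilation assessment 83 days ago vs limit 90 → met
4. license renewal 267 days ago vs limit 180 → not met
5. condition 'offers chemical hair treatments' does not hold → requirement n/a → met
6. continuing-education completion 375 days ago vs limit 540 → met
7. professional liability coverage $115,000 < $125,000 → not met
8. disinfection procedure present → met
9. licensed cosmetologists 10 ≥ 8 → met
10. chemical-storage review 112 days ago vs limit 120 → met
11. chemical safety data sheets absent → not met
Not met: 1, 4, 7, 11

1, 4, 7, 11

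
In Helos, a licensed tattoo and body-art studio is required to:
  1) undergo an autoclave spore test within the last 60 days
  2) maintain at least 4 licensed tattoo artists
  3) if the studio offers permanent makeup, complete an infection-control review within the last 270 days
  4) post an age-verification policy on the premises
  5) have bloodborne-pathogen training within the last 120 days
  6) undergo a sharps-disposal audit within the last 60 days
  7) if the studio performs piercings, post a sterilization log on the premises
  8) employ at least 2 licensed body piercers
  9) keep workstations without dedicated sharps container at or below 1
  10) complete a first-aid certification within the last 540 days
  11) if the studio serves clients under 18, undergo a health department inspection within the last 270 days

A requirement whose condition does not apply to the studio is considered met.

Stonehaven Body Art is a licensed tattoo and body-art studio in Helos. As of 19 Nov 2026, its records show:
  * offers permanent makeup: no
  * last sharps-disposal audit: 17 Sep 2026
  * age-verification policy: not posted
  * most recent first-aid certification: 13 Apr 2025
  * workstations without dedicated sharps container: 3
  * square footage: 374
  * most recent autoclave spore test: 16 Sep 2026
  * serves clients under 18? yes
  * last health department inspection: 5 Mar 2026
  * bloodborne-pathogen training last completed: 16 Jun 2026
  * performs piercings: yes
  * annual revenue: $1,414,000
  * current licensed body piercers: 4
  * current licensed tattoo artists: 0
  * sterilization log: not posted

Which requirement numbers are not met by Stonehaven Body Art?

1. autoclave spore test 64 days ago vs limit 60 → not met
2. licensed tattoo artists 0 < 4 → not met
3. condition 'offers permanent makeup' does not hold → requirement n/a → met
4. age-verification policy absent → not met
5. bloodborne-pathogen training 156 days ago vs limit 120 → not met
6. sharps-disposal audit 63 days ago vs limit 60 → not met
7. condition 'performs piercings' holds; sterilization log absent → not met
8. licensed body piercers 4 ≥ 2 → met
9. workstations without dedicated sharps container 3 > 1 → not met
10. first-aid certification 585 days ago vs limit 540 → not met
11. condition 'serves clients under 18' holds; health department inspection 259 days ago vs limit 270 → met
Not met: 1, 2, 4, 5, 6, 7, 9, 10

1, 2, 4, 5, 6, 7, 9, 10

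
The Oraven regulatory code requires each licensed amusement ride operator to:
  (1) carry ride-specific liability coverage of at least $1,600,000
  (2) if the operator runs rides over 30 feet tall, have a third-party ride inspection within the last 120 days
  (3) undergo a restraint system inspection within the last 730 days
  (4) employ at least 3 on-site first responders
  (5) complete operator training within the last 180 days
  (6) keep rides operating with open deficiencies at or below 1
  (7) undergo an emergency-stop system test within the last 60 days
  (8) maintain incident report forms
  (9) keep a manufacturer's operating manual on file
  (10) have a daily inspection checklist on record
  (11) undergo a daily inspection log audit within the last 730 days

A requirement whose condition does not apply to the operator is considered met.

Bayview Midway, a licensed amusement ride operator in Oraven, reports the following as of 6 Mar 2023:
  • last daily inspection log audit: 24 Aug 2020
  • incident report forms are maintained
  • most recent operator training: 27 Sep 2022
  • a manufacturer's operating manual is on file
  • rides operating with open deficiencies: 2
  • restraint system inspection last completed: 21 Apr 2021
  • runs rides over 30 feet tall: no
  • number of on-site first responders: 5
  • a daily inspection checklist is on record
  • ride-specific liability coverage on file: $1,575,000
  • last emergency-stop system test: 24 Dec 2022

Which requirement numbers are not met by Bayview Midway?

1, 6, 7, 11

1. ride-specific liability coverage $1,575,000 < $1,600,000 → not met
2. condition 'runs rides over 30 feet tall' does not hold → requirement n/a → met
3. restraint system inspection 684 days ago vs limit 730 → met
4. on-site first responders 5 ≥ 3 → met
5. operator training 160 days ago vs limit 180 → met
6. rides operating with open deficiencies 2 > 1 → not met
7. emergency-stop system test 72 days ago vs limit 60 → not met
8. incident report forms present → met
9. manufacturer's operating manual present → met
10. daily inspection checklist present → met
11. daily inspection log audit 924 days ago vs limit 730 → not met
Not met: 1, 6, 7, 11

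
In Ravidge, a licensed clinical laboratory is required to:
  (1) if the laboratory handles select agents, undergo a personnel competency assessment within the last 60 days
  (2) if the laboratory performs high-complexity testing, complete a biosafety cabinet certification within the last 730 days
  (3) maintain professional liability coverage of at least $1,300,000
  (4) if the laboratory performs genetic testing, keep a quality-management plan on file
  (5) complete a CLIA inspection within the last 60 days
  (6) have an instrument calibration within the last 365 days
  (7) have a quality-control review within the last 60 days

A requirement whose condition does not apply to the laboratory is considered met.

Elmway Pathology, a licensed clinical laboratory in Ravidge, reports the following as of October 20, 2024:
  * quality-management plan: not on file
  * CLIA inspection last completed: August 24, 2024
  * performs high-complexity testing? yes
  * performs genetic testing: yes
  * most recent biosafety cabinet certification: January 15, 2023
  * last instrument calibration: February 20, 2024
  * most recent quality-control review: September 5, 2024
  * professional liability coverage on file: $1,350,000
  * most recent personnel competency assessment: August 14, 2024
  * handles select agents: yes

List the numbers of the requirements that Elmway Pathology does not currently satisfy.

1, 4

1. condition 'handles select agents' holds; personnel competency assessment 67 days ago vs limit 60 → not met
2. condition 'performs high-complexity testing' holds; biosafety cabinet certification 644 days ago vs limit 730 → met
3. professional liability coverage $1,350,000 ≥ $1,300,000 → met
4. condition 'performs genetic testing' holds; quality-management plan absent → not met
5. CLIA inspection 57 days ago vs limit 60 → met
6. instrument calibration 243 days ago vs limit 365 → met
7. quality-control review 45 days ago vs limit 60 → met
Not met: 1, 4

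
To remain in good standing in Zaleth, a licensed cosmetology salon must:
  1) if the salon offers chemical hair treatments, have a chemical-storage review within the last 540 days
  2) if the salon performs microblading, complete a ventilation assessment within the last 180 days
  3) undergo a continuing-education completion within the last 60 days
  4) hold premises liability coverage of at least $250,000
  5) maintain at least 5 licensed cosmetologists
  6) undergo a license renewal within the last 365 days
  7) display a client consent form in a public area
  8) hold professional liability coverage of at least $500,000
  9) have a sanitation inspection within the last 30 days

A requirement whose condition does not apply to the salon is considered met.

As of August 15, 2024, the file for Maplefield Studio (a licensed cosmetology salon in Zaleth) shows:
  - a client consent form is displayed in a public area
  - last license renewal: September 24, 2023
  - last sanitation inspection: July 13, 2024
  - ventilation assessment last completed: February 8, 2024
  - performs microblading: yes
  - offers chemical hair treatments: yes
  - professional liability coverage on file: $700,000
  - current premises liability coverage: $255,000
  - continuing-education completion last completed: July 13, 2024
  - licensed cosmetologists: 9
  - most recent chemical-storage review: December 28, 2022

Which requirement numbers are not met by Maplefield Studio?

1, 2, 9

1. condition 'offers chemical hair treatments' holds; chemical-storage review 596 days ago vs limit 540 → not met
2. condition 'performs microblading' holds; ventilation assessment 189 days ago vs limit 180 → not met
3. continuing-education completion 33 days ago vs limit 60 → met
4. premises liability coverage $255,000 ≥ $250,000 → met
5. licensed cosmetologists 9 ≥ 5 → met
6. license renewal 326 days ago vs limit 365 → met
7. client consent form present → met
8. professional liability coverage $700,000 ≥ $500,000 → met
9. sanitation inspection 33 days ago vs limit 30 → not met
Not met: 1, 2, 9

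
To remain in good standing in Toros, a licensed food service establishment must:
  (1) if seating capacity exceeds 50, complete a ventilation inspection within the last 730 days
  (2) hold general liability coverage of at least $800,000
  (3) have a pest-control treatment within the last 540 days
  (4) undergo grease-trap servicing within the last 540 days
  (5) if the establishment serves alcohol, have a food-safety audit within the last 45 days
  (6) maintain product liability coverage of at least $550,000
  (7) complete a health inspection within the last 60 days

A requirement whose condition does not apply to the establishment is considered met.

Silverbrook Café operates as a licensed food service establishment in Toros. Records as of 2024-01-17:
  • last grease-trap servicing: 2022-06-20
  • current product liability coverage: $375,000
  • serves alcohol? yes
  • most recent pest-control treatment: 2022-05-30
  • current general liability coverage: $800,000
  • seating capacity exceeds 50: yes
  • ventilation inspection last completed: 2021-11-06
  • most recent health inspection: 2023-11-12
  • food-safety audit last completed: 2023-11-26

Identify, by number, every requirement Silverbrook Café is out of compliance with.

1, 3, 4, 5, 6, 7

1. condition 'seating capacity exceeds 50' holds; ventilation inspection 802 days ago vs limit 730 → not met
2. general liability coverage $800,000 ≥ $800,000 → met
3. pest-control treatment 597 days ago vs limit 540 → not met
4. grease-trap servicing 576 days ago vs limit 540 → not met
5. condition 'serves alcohol' holds; food-safety audit 52 days ago vs limit 45 → not met
6. product liability coverage $375,000 < $550,000 → not met
7. health inspection 66 days ago vs limit 60 → not met
Not met: 1, 3, 4, 5, 6, 7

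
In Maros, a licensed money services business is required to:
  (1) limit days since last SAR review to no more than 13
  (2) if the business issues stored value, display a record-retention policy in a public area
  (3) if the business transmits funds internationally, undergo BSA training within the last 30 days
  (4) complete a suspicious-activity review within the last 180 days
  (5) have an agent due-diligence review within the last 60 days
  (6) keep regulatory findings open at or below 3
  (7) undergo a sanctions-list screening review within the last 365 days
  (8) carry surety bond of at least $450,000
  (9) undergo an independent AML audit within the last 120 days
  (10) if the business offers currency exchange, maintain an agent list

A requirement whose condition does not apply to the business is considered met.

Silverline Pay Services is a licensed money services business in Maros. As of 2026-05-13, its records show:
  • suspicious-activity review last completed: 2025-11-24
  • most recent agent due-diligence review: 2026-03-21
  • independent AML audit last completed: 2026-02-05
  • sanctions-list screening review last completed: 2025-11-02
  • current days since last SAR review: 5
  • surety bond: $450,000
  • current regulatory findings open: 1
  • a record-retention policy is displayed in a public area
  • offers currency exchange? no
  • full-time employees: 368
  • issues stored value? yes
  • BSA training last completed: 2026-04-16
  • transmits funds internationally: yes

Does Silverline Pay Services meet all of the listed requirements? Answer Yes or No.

Yes

1. days since last SAR review 5 ≤ 13 → met
2. condition 'issues stored value' holds; record-retention policy present → met
3. condition 'transmits funds internationally' holds; BSA training 27 days ago vs limit 30 → met
4. suspicious-activity review 170 days ago vs limit 180 → met
5. agent due-diligence review 53 days ago vs limit 60 → met
6. regulatory findings open 1 ≤ 3 → met
7. sanctions-list screening review 192 days ago vs limit 365 → met
8. surety bond $450,000 ≥ $450,000 → met
9. independent AML audit 97 days ago vs limit 120 → met
10. condition 'offers currency exchange' does not hold → requirement n/a → met
All met.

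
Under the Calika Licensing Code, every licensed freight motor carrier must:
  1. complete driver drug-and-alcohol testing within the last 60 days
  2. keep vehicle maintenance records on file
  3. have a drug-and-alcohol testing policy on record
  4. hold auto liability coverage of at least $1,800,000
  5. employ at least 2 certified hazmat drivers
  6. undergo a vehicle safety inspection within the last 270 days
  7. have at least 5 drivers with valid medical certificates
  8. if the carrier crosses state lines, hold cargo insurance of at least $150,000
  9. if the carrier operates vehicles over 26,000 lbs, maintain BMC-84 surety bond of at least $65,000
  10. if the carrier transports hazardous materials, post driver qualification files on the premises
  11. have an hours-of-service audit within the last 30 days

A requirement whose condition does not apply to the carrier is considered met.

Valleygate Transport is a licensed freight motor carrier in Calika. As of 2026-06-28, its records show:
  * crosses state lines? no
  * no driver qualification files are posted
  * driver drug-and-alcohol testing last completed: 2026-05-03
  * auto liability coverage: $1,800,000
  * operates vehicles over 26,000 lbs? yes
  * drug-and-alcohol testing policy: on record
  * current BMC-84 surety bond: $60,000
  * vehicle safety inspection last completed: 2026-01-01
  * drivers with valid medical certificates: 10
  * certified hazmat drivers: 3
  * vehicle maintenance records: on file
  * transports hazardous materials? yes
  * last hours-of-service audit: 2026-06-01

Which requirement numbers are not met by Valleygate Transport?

1. driver drug-and-alcohol testing 56 days ago vs limit 60 → met
2. vehicle maintenance records present → met
3. drug-and-alcohol testing policy present → met
4. auto liability coverage $1,800,000 ≥ $1,800,000 → met
5. certified hazmat drivers 3 ≥ 2 → met
6. vehicle safety inspection 178 days ago vs limit 270 → met
7. drivers with valid medical certificates 10 ≥ 5 → met
8. condition 'crosses state lines' does not hold → requirement n/a → met
9. condition 'operates vehicles over 26,000 lbs' holds; BMC-84 surety bond $60,000 < $65,000 → not met
10. condition 'transports hazardous materials' holds; driver qualification files absent → not met
11. hours-of-service audit 27 days ago vs limit 30 → met
Not met: 9, 10

9, 10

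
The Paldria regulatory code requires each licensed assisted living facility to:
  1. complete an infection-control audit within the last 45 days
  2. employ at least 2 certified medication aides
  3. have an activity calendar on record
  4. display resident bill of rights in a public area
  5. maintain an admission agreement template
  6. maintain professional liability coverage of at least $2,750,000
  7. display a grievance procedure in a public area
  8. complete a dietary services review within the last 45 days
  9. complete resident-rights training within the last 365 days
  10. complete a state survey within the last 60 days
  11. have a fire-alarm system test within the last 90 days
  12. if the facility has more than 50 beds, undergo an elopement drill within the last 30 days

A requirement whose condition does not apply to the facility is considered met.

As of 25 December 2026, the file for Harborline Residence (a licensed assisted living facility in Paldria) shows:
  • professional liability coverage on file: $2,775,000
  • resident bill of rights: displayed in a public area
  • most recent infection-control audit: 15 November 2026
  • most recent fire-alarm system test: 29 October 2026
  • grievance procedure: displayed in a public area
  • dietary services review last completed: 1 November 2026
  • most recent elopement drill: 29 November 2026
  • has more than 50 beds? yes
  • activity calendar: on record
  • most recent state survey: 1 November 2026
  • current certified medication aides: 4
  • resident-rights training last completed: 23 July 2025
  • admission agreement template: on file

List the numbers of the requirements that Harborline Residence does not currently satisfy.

8, 9

1. infection-control audit 40 days ago vs limit 45 → met
2. certified medication aides 4 ≥ 2 → met
3. activity calendar present → met
4. resident bill of rights present → met
5. admission agreement template present → met
6. professional liability coverage $2,775,000 ≥ $2,750,000 → met
7. grievance procedure present → met
8. dietary services review 54 days ago vs limit 45 → not met
9. resident-rights training 520 days ago vs limit 365 → not met
10. state survey 54 days ago vs limit 60 → met
11. fire-alarm system test 57 days ago vs limit 90 → met
12. condition 'has more than 50 beds' holds; elopement drill 26 days ago vs limit 30 → met
Not met: 8, 9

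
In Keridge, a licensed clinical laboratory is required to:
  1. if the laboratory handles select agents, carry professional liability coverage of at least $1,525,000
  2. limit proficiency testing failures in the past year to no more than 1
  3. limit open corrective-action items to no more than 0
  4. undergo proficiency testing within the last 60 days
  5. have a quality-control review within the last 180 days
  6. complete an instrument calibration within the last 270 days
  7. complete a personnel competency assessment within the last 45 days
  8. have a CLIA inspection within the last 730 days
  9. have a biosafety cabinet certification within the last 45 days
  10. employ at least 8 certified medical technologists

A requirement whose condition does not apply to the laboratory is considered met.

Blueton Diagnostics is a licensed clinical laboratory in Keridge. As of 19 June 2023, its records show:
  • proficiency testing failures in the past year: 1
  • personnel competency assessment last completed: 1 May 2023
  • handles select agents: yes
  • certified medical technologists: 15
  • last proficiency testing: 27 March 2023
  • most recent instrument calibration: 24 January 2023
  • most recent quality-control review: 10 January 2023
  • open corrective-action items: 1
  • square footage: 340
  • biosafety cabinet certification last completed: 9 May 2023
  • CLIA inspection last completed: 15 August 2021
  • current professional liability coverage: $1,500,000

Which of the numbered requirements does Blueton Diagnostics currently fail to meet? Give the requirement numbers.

1, 3, 4, 7

1. condition 'handles select agents' holds; professional liability coverage $1,500,000 < $1,525,000 → not met
2. proficiency testing failures in the past year 1 ≤ 1 → met
3. open corrective-action items 1 > 0 → not met
4. proficiency testing 84 days ago vs limit 60 → not met
5. quality-control review 160 days ago vs limit 180 → met
6. instrument calibration 146 days ago vs limit 270 → met
7. personnel competency assessment 49 days ago vs limit 45 → not met
8. CLIA inspection 673 days ago vs limit 730 → met
9. biosafety cabinet certification 41 days ago vs limit 45 → met
10. certified medical technologists 15 ≥ 8 → met
Not met: 1, 3, 4, 7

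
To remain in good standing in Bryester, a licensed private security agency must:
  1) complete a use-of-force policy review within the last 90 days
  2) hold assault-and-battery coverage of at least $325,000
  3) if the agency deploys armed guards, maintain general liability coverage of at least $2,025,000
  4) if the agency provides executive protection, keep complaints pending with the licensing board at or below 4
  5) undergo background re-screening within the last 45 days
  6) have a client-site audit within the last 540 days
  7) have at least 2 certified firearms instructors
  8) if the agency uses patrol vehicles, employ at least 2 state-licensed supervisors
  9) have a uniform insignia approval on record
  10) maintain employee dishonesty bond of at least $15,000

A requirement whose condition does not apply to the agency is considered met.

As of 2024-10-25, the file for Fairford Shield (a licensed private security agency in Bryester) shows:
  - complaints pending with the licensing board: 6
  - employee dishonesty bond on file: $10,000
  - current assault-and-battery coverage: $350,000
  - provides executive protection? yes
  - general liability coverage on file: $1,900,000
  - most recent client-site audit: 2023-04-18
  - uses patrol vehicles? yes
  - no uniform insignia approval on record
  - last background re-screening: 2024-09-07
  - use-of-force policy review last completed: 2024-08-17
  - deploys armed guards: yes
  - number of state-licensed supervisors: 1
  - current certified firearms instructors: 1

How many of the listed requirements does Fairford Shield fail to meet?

1. use-of-force policy review 69 days ago vs limit 90 → met
2. assault-and-battery coverage $350,000 ≥ $325,000 → met
3. condition 'deploys armed guards' holds; general liability coverage $1,900,000 < $2,025,000 → not met
4. condition 'provides executive protection' holds; complaints pending with the licensing board 6 > 4 → not met
5. background re-screening 48 days ago vs limit 45 → not met
6. client-site audit 556 days ago vs limit 540 → not met
7. certified firearms instructors 1 < 2 → not met
8. condition 'uses patrol vehicles' holds; state-licensed supervisors 1 < 2 → not met
9. uniform insignia approval absent → not met
10. employee dishonesty bond $10,000 < $15,000 → not met
Not met: 8 of 10

8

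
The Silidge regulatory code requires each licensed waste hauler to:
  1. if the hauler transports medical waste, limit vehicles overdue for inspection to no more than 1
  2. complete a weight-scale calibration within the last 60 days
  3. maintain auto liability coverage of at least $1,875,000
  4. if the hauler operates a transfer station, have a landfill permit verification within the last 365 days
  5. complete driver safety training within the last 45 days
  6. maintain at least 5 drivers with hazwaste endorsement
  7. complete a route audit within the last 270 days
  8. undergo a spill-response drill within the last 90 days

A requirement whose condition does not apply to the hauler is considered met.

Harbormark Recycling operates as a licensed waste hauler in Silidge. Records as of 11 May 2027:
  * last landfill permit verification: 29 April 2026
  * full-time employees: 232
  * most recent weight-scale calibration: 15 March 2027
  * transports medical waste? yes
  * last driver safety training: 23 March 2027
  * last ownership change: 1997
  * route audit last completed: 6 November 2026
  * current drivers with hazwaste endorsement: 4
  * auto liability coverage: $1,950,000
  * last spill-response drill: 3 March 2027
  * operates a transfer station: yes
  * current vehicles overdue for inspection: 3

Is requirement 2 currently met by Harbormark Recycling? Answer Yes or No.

Yes

2. weight-scale calibration 57 days ago vs limit 60 → met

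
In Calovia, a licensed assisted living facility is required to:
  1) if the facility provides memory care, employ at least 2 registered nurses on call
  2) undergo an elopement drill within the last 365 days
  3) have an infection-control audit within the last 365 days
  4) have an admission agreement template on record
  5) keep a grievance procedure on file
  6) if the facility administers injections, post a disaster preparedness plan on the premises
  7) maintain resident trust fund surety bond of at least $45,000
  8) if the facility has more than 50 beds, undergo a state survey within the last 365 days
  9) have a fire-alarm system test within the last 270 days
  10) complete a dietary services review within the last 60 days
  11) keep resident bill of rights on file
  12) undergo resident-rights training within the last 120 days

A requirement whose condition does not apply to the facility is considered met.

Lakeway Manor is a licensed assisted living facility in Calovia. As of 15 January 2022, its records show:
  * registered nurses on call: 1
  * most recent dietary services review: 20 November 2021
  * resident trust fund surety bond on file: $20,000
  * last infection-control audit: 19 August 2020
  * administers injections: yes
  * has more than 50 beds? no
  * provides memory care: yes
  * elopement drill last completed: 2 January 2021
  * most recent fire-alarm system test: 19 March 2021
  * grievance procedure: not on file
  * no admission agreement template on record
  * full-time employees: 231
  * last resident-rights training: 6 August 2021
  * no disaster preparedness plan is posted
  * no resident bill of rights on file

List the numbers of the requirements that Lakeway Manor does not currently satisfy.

1, 2, 3, 4, 5, 6, 7, 9, 11, 12

1. condition 'provides memory care' holds; registered nurses on call 1 < 2 → not met
2. elopement drill 378 days ago vs limit 365 → not met
3. infection-control audit 514 days ago vs limit 365 → not met
4. admission agreement template absent → not met
5. grievance procedure absent → not met
6. condition 'administers injections' holds; disaster preparedness plan absent → not met
7. resident trust fund surety bond $20,000 < $45,000 → not met
8. condition 'has more than 50 beds' does not hold → requirement n/a → met
9. fire-alarm system test 302 days ago vs limit 270 → not met
10. dietary services review 56 days ago vs limit 60 → met
11. resident bill of rights absent → not met
12. resident-rights training 162 days ago vs limit 120 → not met
Not met: 1, 2, 3, 4, 5, 6, 7, 9, 11, 12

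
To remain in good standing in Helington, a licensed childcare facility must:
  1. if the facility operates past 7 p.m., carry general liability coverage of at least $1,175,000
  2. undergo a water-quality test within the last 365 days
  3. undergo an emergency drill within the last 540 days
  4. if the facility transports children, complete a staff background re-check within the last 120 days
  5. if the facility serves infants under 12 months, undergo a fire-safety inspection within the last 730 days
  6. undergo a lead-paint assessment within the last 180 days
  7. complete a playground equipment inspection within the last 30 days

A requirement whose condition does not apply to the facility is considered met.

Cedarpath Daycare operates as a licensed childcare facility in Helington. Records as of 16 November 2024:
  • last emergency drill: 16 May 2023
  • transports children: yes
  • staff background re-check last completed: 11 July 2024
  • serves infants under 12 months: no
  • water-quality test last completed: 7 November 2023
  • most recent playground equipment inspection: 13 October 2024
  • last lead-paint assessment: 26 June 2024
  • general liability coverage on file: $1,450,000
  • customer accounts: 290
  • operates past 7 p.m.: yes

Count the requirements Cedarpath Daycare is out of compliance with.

4

1. condition 'operates past 7 p.m.' holds; general liability coverage $1,450,000 ≥ $1,175,000 → met
2. water-quality test 375 days ago vs limit 365 → not met
3. emergency drill 550 days ago vs limit 540 → not met
4. condition 'transports children' holds; staff background re-check 128 days ago vs limit 120 → not met
5. condition 'serves infants under 12 months' does not hold → requirement n/a → met
6. lead-paint assessment 143 days ago vs limit 180 → met
7. playground equipment inspection 34 days ago vs limit 30 → not met
Not met: 4 of 7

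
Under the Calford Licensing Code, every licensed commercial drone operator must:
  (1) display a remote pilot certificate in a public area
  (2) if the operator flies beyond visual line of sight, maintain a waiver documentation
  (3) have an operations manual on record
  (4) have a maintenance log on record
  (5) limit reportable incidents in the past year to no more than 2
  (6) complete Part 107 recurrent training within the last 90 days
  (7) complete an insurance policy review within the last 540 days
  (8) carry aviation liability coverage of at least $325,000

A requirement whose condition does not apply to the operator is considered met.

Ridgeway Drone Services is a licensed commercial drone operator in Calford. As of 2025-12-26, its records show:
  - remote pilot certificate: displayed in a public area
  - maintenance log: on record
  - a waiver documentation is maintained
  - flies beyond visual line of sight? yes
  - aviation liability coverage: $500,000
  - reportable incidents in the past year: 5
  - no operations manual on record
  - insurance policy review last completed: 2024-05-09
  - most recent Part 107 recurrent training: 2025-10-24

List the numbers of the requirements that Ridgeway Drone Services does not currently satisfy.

3, 5, 7

1. remote pilot certificate present → met
2. condition 'flies beyond visual line of sight' holds; waiver documentation present → met
3. operations manual absent → not met
4. maintenance log present → met
5. reportable incidents in the past year 5 > 2 → not met
6. Part 107 recurrent training 63 days ago vs limit 90 → met
7. insurance policy review 596 days ago vs limit 540 → not met
8. aviation liability coverage $500,000 ≥ $325,000 → met
Not met: 3, 5, 7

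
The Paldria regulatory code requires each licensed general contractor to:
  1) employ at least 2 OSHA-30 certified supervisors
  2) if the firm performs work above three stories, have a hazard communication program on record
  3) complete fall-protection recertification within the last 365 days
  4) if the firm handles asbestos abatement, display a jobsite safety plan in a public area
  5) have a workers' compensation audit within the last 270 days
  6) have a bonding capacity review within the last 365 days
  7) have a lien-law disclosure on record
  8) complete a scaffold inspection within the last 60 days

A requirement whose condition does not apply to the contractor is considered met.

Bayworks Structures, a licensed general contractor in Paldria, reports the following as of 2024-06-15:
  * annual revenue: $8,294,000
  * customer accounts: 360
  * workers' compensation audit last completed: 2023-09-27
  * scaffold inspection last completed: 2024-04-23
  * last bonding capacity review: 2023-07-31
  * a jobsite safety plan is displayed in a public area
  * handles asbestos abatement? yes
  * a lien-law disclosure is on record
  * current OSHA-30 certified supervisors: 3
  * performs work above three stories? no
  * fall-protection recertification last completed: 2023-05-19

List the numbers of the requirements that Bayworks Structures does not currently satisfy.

3

1. OSHA-30 certified supervisors 3 ≥ 2 → met
2. condition 'performs work above three stories' does not hold → requirement n/a → met
3. fall-protection recertification 393 days ago vs limit 365 → not met
4. condition 'handles asbestos abatement' holds; jobsite safety plan present → met
5. workers' compensation audit 262 days ago vs limit 270 → met
6. bonding capacity review 320 days ago vs limit 365 → met
7. lien-law disclosure present → met
8. scaffold inspection 53 days ago vs limit 60 → met
Not met: 3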